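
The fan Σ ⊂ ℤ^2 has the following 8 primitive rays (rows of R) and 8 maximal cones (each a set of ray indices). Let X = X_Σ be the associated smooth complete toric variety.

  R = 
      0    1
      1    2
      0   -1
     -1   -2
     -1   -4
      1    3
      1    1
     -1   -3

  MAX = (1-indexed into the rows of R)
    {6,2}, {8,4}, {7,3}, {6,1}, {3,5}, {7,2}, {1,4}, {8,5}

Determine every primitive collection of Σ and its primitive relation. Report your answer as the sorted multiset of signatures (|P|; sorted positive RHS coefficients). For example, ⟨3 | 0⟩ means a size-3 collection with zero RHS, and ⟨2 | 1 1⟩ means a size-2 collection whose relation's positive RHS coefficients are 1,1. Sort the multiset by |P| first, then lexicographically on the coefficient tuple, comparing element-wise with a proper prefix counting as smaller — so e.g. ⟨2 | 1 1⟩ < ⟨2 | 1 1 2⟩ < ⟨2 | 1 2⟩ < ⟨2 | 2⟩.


20 minimal non-faces of Δ(Σ) (on 8 rays):

  P={1,3}:  v_{1} + v_{3} = 0 ; sig = ⟨2 | 0⟩
  P={2,4}:  v_{2} + v_{4} = 0 ; sig = ⟨2 | 0⟩
  P={6,8}:  v_{6} + v_{8} = 0 ; sig = ⟨2 | 0⟩
  P={1,2}:  v_{1} + v_{2} = v_{6} ; sig = ⟨2 | 1⟩
  P={1,5}:  v_{1} + v_{5} = v_{8} ; sig = ⟨2 | 1⟩
  P={1,7}:  v_{1} + v_{7} = v_{2} ; sig = ⟨2 | 1⟩
  P={1,8}:  v_{1} + v_{8} = v_{4} ; sig = ⟨2 | 1⟩
  P={2,3}:  v_{2} + v_{3} = v_{7} ; sig = ⟨2 | 1⟩
  P={2,8}:  v_{2} + v_{8} = v_{3} ; sig = ⟨2 | 1⟩
  P={3,4}:  v_{3} + v_{4} = v_{8} ; sig = ⟨2 | 1⟩
  P={3,6}:  v_{3} + v_{6} = v_{2} ; sig = ⟨2 | 1⟩
  P={3,8}:  v_{3} + v_{8} = v_{5} ; sig = ⟨2 | 1⟩
  P={4,6}:  v_{4} + v_{6} = v_{1} ; sig = ⟨2 | 1⟩
  P={4,7}:  v_{4} + v_{7} = v_{3} ; sig = ⟨2 | 1⟩
  P={5,6}:  v_{5} + v_{6} = v_{3} ; sig = ⟨2 | 1⟩
  P={2,5}:  v_{2} + v_{5} = 2·v_{3} ; sig = ⟨2 | 2⟩
  P={4,5}:  v_{4} + v_{5} = 2·v_{8} ; sig = ⟨2 | 2⟩
  P={6,7}:  v_{6} + v_{7} = 2·v_{2} ; sig = ⟨2 | 2⟩
  P={7,8}:  v_{7} + v_{8} = 2·v_{3} ; sig = ⟨2 | 2⟩
  P={5,7}:  v_{5} + v_{7} = 3·v_{3} ; sig = ⟨2 | 3⟩

Signatures (|P|; sorted positive RHS coefficients), sorted:
    ⟨2 | 0⟩
    ⟨2 | 0⟩
    ⟨2 | 0⟩
    ⟨2 | 1⟩
    ⟨2 | 1⟩
    ⟨2 | 1⟩
    ⟨2 | 1⟩
    ⟨2 | 1⟩
    ⟨2 | 1⟩
    ⟨2 | 1⟩
    ⟨2 | 1⟩
    ⟨2 | 1⟩
    ⟨2 | 1⟩
    ⟨2 | 1⟩
    ⟨2 | 1⟩
    ⟨2 | 2⟩
    ⟨2 | 2⟩
    ⟨2 | 2⟩
    ⟨2 | 2⟩
    ⟨2 | 3⟩


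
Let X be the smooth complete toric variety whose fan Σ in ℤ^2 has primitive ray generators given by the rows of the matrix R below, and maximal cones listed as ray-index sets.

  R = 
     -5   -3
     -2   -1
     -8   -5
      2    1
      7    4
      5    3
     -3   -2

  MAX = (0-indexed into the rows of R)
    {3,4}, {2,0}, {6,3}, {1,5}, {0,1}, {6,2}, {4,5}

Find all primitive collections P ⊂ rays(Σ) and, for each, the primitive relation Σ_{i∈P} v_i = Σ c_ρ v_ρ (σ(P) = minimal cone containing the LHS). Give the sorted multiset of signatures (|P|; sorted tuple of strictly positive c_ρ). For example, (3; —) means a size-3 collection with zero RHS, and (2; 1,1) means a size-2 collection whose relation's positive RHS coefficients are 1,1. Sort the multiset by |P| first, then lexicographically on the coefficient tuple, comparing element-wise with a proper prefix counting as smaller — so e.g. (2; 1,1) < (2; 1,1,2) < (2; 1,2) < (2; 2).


Primitive collections (14):

  • {0,5}:  v_{0} + v_{5} = 0  so sig = (2; —)
  • {1,3}:  v_{1} + v_{3} = 0  so sig = (2; —)
  • {0,3}:  v_{0} + v_{3} = v_{6}  so sig = (2; 1)
  • {0,4}:  v_{0} + v_{4} = v_{3}  so sig = (2; 1)
  • {0,6}:  v_{0} + v_{6} = v_{2}  so sig = (2; 1)
  • {1,4}:  v_{1} + v_{4} = v_{5}  so sig = (2; 1)
  • {1,6}:  v_{1} + v_{6} = v_{0}  so sig = (2; 1)
  • {2,5}:  v_{2} + v_{5} = v_{6}  so sig = (2; 1)
  • {3,5}:  v_{3} + v_{5} = v_{4}  so sig = (2; 1)
  • {5,6}:  v_{5} + v_{6} = v_{3}  so sig = (2; 1)
  • {2,4}:  v_{2} + v_{4} = v_{3} + v_{6}  so sig = (2; 1,1)
  • {1,2}:  v_{1} + v_{2} = 2·v_{0}  so sig = (2; 2)
  • {2,3}:  v_{2} + v_{3} = 2·v_{6}  so sig = (2; 2)
  • {4,6}:  v_{4} + v_{6} = 2·v_{3}  so sig = (2; 2)

Hence PRS(X_Σ) =
    (2; —)
    (2; —)
    (2; 1)
    (2; 1)
    (2; 1)
    (2; 1)
    (2; 1)
    (2; 1)
    (2; 1)
    (2; 1)
    (2; 1,1)
    (2; 2)
    (2; 2)
    (2; 2)


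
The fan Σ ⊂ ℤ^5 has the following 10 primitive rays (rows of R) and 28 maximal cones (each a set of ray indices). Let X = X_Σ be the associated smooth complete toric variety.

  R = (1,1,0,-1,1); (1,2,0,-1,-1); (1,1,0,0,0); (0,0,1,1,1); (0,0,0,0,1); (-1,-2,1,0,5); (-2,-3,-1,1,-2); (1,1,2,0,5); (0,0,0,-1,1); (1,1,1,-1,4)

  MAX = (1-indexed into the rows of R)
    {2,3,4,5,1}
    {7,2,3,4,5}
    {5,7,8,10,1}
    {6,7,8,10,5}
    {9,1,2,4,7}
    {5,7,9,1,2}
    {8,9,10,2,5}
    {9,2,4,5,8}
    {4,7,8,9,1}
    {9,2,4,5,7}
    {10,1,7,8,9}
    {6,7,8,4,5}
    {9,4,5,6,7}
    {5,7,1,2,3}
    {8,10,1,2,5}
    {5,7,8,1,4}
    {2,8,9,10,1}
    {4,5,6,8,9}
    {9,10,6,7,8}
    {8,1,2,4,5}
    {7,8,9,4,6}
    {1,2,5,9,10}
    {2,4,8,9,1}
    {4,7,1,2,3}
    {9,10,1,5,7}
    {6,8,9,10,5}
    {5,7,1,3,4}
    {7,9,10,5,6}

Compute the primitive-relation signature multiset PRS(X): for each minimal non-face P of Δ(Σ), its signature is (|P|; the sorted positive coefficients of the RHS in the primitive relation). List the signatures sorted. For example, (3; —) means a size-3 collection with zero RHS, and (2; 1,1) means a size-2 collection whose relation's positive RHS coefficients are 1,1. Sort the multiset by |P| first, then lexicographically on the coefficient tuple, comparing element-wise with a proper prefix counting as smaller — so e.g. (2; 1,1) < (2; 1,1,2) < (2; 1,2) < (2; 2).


13 minimal non-faces of Δ(Σ) (on 10 rays):

  • {3,9}:  v_{3} + v_{9} = v_{1}  →  sig = (2; 1)
  • {4,10}:  v_{4} + v_{10} = v_{8}  →  sig = (2; 1)
  • {3,6}:  v_{3} + v_{6} = v_{1} + v_{5} + v_{7} + v_{8}  →  sig = (2; 1,1,1,1)
  • {2,6}:  v_{2} + v_{6} = v_{4} + v_{5} + 2·v_{9}  →  sig = (2; 1,1,2)
  • {3,10}:  v_{3} + v_{10} = 2·v_{1} + v_{4} + v_{5}  →  sig = (2; 1,1,2)
  • {1,6}:  v_{1} + v_{6} = v_{7} + 2·v_{10}  →  sig = (2; 1,2)
  • {3,8}:  v_{3} + v_{8} = 2·v_{1} + 2·v_{4} + v_{5}  →  sig = (2; 1,2,2)
  • {2,7,10}:  v_{2} + v_{7} + v_{10} = v_{9}  →  sig = (3; 1)
  • {2,7,8}:  v_{2} + v_{7} + v_{8} = v_{4} + v_{9}  →  sig = (3; 1,1)
  • {1,4,5,9}:  v_{1} + v_{4} + v_{5} + v_{9} = v_{10}  →  sig = (4; 1)
  • {5,7,8,9}:  v_{5} + v_{7} + v_{8} + v_{9} = v_{6}  →  sig = (4; 1)
  • {1,5,8,9}:  v_{1} + v_{5} + v_{8} + v_{9} = 2·v_{10}  →  sig = (4; 2)
  • {1,2,4,5,7}:  v_{1} + v_{2} + v_{4} + v_{5} + v_{7} = 0  →  sig = (5; —)

so the primitive-relation signature multiset is
[(2; 1), (2; 1), (2; 1,1,1,1), (2; 1,1,2), (2; 1,1,2), (2; 1,2), (2; 1,2,2), (3; 1), (3; 1,1), (4; 1), (4; 1), (4; 2), (5; —)]


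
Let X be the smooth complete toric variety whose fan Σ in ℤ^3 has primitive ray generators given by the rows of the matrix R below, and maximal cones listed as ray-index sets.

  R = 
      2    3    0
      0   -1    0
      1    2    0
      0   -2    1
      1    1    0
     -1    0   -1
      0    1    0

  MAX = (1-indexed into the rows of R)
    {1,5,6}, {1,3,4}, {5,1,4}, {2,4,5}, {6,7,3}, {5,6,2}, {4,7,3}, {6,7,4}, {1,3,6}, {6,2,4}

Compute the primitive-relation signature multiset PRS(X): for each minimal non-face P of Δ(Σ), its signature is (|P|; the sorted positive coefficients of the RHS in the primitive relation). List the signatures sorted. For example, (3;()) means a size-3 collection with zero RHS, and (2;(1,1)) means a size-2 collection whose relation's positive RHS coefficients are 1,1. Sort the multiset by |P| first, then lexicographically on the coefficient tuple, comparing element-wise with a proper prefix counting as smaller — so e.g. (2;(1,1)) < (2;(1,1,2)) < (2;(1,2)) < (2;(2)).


Σ has 9 primitive collections:

  • {2,7}:  v_{2} + v_{7} = 0 — sig = (2;())
  • {2,3}:  v_{2} + v_{3} = v_{5} — sig = (2;(1))
  • {3,5}:  v_{3} + v_{5} = v_{1} — sig = (2;(1))
  • {5,7}:  v_{5} + v_{7} = v_{3} — sig = (2;(1))
  • {1,2}:  v_{1} + v_{2} = 2·v_{5} — sig = (2;(2))
  • {1,7}:  v_{1} + v_{7} = 2·v_{3} — sig = (2;(2))
  • {3,4,6}:  v_{3} + v_{4} + v_{6} = 0 — sig = (3;())
  • {1,4,6}:  v_{1} + v_{4} + v_{6} = v_{5} — sig = (3;(1))
  • {4,5,6}:  v_{4} + v_{5} + v_{6} = v_{2} — sig = (3;(1))

so the primitive-relation signature multiset is
    (2;())
    (2;(1))
    (2;(1))
    (2;(1))
    (2;(2))
    (2;(2))
    (3;())
    (3;(1))
    (3;(1))


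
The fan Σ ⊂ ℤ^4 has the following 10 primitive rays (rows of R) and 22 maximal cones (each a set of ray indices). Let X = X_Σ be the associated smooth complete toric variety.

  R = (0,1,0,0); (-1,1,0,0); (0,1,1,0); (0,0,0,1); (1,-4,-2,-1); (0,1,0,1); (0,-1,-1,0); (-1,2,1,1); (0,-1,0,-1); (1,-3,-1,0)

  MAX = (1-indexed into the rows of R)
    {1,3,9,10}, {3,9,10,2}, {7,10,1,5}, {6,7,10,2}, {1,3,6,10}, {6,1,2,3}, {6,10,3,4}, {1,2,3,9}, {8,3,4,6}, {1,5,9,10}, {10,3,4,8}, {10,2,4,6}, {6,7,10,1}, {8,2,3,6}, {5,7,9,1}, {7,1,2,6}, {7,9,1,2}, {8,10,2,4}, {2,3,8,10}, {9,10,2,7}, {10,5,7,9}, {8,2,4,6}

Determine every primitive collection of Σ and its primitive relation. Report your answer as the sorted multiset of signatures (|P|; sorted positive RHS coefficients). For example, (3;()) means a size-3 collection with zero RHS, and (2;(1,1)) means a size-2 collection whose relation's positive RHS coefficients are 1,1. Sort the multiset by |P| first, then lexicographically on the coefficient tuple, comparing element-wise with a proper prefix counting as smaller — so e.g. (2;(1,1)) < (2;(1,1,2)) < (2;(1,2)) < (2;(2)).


Minimal non-faces — 18 found among 10 rays, 22 max cones:

  • {3,7}:  v_{3} + v_{7} = 0 — sig = (2;())
  • {6,9}:  v_{6} + v_{9} = 0 — sig = (2;())
  • {1,4}:  v_{1} + v_{4} = v_{6} — sig = (2;(1))
  • {4,5}:  v_{4} + v_{5} = v_{7} + v_{10} — sig = (2;(1,1))
  • {5,8}:  v_{5} + v_{8} = v_{2} + v_{10} — sig = (2;(1,1))
  • {7,8}:  v_{7} + v_{8} = v_{2} + v_{4} — sig = (2;(1,1))
  • {1,8}:  v_{1} + v_{8} = v_{2} + v_{3} + v_{6} — sig = (2;(1,1,1))
  • {3,5}:  v_{3} + v_{5} = v_{1} + v_{9} + v_{10} — sig = (2;(1,1,1))
  • {4,7}:  v_{4} + v_{7} = v_{2} + v_{6} + v_{10} — sig = (2;(1,1,1))
  • {4,9}:  v_{4} + v_{9} = v_{2} + v_{3} + v_{10} — sig = (2;(1,1,1))
  • {5,6}:  v_{5} + v_{6} = v_{1} + v_{7} + v_{10} — sig = (2;(1,1,1))
  • {2,5}:  v_{2} + v_{5} = 2·v_{7} + v_{9} — sig = (2;(1,2))
  • {8,9}:  v_{8} + v_{9} = 2·v_{2} + 2·v_{3} + v_{10} — sig = (2;(1,2,2))
  • {1,2,10}:  v_{1} + v_{2} + v_{10} = v_{7} — sig = (3;(1))
  • {2,3,4}:  v_{2} + v_{3} + v_{4} = v_{8} — sig = (3;(1))
  • {6,8,10}:  v_{6} + v_{8} + v_{10} = 2·v_{4} — sig = (3;(2))
  • {1,7,9,10}:  v_{1} + v_{7} + v_{9} + v_{10} = v_{5} — sig = (4;(1))
  • {2,3,6,10}:  v_{2} + v_{3} + v_{6} + v_{10} = v_{4} — sig = (4;(1))

Sorted signature multiset PRS(X):
    |P|=2: 13 collections, coeffs (), (), (1), (1,1), (1,1), (1,1), (1,1,1), (1,1,1), (1,1,1), (1,1,1), (1,1,1), (1,2), (1,2,2)
    |P|=3: 3 collections, coeffs (1), (1), (2)
    |P|=4: 2 collections, coeffs (1), (1)


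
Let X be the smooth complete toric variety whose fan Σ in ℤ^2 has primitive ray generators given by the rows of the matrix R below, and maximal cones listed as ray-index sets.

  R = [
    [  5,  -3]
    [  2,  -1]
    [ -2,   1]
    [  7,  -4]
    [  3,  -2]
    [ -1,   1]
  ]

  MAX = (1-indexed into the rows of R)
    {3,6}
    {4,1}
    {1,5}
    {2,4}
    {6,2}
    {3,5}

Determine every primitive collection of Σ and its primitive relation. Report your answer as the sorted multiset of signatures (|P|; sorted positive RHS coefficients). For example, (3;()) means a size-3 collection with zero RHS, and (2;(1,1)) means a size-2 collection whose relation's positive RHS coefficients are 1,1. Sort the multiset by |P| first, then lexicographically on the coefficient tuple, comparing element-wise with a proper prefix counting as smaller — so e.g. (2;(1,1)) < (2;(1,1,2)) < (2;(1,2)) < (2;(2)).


The 9 primitive collections of Σ (r=6, n=2):

  P={2,3}:  v_{2} + v_{3} = 0  →  sig = (2;())
  P={1,2}:  v_{1} + v_{2} = v_{4}  →  sig = (2;(1))
  P={1,3}:  v_{1} + v_{3} = v_{5}  →  sig = (2;(1))
  P={2,5}:  v_{2} + v_{5} = v_{1}  →  sig = (2;(1))
  P={3,4}:  v_{3} + v_{4} = v_{1}  →  sig = (2;(1))
  P={5,6}:  v_{5} + v_{6} = v_{2}  →  sig = (2;(1))
  P={1,6}:  v_{1} + v_{6} = 2·v_{2}  →  sig = (2;(2))
  P={4,5}:  v_{4} + v_{5} = 2·v_{1}  →  sig = (2;(2))
  P={4,6}:  v_{4} + v_{6} = 3·v_{2}  →  sig = (2;(3))

so the primitive-relation signature multiset is
    |P|=2: 9 collections, coeffs (), (1), (1), (1), (1), (1), (2), (2), (3)


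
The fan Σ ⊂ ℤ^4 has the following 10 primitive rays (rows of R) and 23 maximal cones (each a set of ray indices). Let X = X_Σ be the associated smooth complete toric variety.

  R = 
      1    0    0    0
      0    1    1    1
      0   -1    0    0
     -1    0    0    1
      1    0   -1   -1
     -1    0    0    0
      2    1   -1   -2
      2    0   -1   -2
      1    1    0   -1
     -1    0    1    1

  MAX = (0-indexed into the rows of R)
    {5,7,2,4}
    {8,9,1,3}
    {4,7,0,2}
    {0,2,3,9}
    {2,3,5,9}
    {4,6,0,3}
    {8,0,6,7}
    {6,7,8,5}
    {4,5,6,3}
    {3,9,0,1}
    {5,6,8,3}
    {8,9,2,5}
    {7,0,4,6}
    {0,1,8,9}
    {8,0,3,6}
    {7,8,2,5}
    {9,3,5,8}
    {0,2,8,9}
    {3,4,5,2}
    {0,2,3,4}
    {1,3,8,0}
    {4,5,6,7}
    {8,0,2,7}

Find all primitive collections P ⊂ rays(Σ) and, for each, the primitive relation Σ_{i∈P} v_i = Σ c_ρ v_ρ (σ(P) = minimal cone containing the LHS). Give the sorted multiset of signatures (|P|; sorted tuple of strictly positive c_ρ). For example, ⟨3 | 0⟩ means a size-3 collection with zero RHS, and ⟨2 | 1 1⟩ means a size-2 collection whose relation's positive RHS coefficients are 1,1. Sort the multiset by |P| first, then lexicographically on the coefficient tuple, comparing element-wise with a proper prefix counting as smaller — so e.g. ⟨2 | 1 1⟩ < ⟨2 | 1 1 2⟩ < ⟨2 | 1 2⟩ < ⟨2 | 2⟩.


Σ has 14 primitive collections:

  • {0,5}:  v_{0} + v_{5} = 0  so sig = ⟨2 | 0⟩
  • {4,9}:  v_{4} + v_{9} = 0  so sig = ⟨2 | 0⟩
  • {2,6}:  v_{2} + v_{6} = v_{7}  so sig = ⟨2 | 1⟩
  • {3,7}:  v_{3} + v_{7} = v_{4}  so sig = ⟨2 | 1⟩
  • {4,8}:  v_{4} + v_{8} = v_{6}  so sig = ⟨2 | 1⟩
  • {6,9}:  v_{6} + v_{9} = v_{8}  so sig = ⟨2 | 1⟩
  • {1,2}:  v_{1} + v_{2} = v_{0} + v_{9}  so sig = ⟨2 | 1 1⟩
  • {1,7}:  v_{1} + v_{7} = v_{0} + v_{8}  so sig = ⟨2 | 1 1⟩
  • {7,9}:  v_{7} + v_{9} = v_{2} + v_{8}  so sig = ⟨2 | 1 1⟩
  • {1,4}:  v_{1} + v_{4} = v_{0} + v_{3} + v_{8}  so sig = ⟨2 | 1 1 1⟩
  • {1,5}:  v_{1} + v_{5} = v_{3} + v_{8} + v_{9}  so sig = ⟨2 | 1 1 1⟩
  • {1,6}:  v_{1} + v_{6} = v_{0} + v_{3} + 2·v_{8}  so sig = ⟨2 | 1 1 2⟩
  • {2,3,8}:  v_{2} + v_{3} + v_{8} = 0  so sig = ⟨3 | 0⟩
  • {0,3,8,9}:  v_{0} + v_{3} + v_{8} + v_{9} = v_{1}  so sig = ⟨4 | 1⟩

Hence PRS(X_Σ) =
    |P|=2: 12 collections, coeffs (), (), (1), (1), (1), (1), (1,1), (1,1), (1,1), (1,1,1), (1,1,1), (1,1,2)
    |P|=3: 1 collection, coeffs ()
    |P|=4: 1 collection, coeffs (1)


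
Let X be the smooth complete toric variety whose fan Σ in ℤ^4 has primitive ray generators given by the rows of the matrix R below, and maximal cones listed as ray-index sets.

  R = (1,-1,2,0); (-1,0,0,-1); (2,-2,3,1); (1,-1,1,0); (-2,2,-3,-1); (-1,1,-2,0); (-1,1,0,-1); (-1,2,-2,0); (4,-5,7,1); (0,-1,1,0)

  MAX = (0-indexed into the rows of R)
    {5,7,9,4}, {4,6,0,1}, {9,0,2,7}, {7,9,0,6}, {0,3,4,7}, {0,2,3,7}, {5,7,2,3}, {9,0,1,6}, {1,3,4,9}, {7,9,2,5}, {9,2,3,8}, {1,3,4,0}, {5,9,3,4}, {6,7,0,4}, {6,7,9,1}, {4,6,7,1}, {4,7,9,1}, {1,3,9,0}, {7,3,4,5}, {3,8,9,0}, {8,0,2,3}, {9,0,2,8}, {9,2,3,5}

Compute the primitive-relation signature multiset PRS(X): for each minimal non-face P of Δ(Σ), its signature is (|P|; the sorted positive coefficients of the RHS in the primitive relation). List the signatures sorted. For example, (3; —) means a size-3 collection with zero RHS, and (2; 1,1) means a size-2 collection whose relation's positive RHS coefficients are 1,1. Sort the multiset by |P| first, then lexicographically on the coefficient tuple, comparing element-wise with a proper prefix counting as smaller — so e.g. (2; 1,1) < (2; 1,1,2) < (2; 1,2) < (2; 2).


Primitive collections (18):

  P={0,5}:  v_{0} + v_{5} = 0  →  sig = (2; —)
  P={2,4}:  v_{2} + v_{4} = 0  →  sig = (2; —)
  P={1,2}:  v_{1} + v_{2} = v_{0} + v_{9}  →  sig = (2; 1,1)
  P={1,5}:  v_{1} + v_{5} = v_{4} + v_{9}  →  sig = (2; 1,1)
  P={5,6}:  v_{5} + v_{6} = v_{1} + v_{7}  →  sig = (2; 1,1)
  P={7,8}:  v_{7} + v_{8} = v_{0} + v_{2}  →  sig = (2; 1,1)
  P={4,8}:  v_{4} + v_{8} = v_{0} + v_{3} + v_{9}  →  sig = (2; 1,1,1)
  P={5,8}:  v_{5} + v_{8} = v_{2} + v_{3} + v_{9}  →  sig = (2; 1,1,1)
  P={2,6}:  v_{2} + v_{6} = 2·v_{0} + v_{7} + v_{9}  →  sig = (2; 1,1,2)
  P={3,6}:  v_{3} + v_{6} = 2·v_{0} + v_{4}  →  sig = (2; 1,2)
  P={1,8}:  v_{1} + v_{8} = 2·v_{0} + v_{3} + 2·v_{9}  →  sig = (2; 1,2,2)
  P={6,8}:  v_{6} + v_{8} = 3·v_{0} + v_{9}  →  sig = (2; 1,3)
  P={3,7,9}:  v_{3} + v_{7} + v_{9} = 0  →  sig = (3; —)
  P={0,1,7}:  v_{0} + v_{1} + v_{7} = v_{6}  →  sig = (3; 1)
  P={0,4,9}:  v_{0} + v_{4} + v_{9} = v_{1}  →  sig = (3; 1)
  P={1,3,7}:  v_{1} + v_{3} + v_{7} = v_{0} + v_{4}  →  sig = (3; 1,1)
  P={4,6,9}:  v_{4} + v_{6} + v_{9} = 2·v_{1} + v_{7}  →  sig = (3; 1,2)
  P={0,2,3,9}:  v_{0} + v_{2} + v_{3} + v_{9} = v_{8}  →  sig = (4; 1)

Sorted signature multiset PRS(X):
[(2; —), (2; —), (2; 1,1), (2; 1,1), (2; 1,1), (2; 1,1), (2; 1,1,1), (2; 1,1,1), (2; 1,1,2), (2; 1,2), (2; 1,2,2), (2; 1,3), (3; —), (3; 1), (3; 1), (3; 1,1), (3; 1,2), (4; 1)]


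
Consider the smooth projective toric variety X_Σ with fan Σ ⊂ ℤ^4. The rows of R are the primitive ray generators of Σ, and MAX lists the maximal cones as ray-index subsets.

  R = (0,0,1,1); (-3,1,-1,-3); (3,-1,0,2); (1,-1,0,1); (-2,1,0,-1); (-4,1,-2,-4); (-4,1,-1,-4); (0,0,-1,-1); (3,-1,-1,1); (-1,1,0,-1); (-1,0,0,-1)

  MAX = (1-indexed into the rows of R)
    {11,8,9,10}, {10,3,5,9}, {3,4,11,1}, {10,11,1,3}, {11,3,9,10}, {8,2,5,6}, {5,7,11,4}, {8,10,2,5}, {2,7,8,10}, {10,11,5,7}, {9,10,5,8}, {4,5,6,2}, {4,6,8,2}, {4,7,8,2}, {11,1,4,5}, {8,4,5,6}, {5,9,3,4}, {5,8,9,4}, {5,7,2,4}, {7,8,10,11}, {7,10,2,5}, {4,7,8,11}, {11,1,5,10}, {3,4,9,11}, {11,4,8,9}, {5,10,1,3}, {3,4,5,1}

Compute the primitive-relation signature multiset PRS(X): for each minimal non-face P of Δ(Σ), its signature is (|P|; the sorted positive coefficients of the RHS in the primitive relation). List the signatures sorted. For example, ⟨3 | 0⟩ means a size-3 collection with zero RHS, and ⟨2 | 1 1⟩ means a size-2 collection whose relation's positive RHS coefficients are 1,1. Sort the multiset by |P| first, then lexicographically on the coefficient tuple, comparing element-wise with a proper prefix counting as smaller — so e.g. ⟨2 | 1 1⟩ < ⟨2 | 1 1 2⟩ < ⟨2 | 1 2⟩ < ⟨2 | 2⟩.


Primitive collections (22):

  {1,8}:  v_{1} + v_{8} = 0 ; sig = ⟨2 | 0⟩
  {4,10}:  v_{4} + v_{10} = 0 ; sig = ⟨2 | 0⟩
  {1,9}:  v_{1} + v_{9} = v_{3} ; sig = ⟨2 | 1⟩
  {2,3}:  v_{2} + v_{3} = v_{8} ; sig = ⟨2 | 1⟩
  {2,11}:  v_{2} + v_{11} = v_{7} ; sig = ⟨2 | 1⟩
  {3,8}:  v_{3} + v_{8} = v_{9} ; sig = ⟨2 | 1⟩
  {1,2}:  v_{1} + v_{2} = v_{5} + v_{11} ; sig = ⟨2 | 1 1⟩
  {3,7}:  v_{3} + v_{7} = v_{8} + v_{11} ; sig = ⟨2 | 1 1⟩
  {1,6}:  v_{1} + v_{6} = v_{2} + v_{4} + v_{5} ; sig = ⟨2 | 1 1 1⟩
  {6,10}:  v_{6} + v_{10} = v_{2} + v_{5} + v_{8} ; sig = ⟨2 | 1 1 1⟩
  {3,6}:  v_{3} + v_{6} = v_{4} + v_{5} + 2·v_{8} ; sig = ⟨2 | 1 1 2⟩
  {6,9}:  v_{6} + v_{9} = v_{4} + v_{5} + 3·v_{8} ; sig = ⟨2 | 1 1 3⟩
  {1,7}:  v_{1} + v_{7} = v_{5} + 2·v_{11} ; sig = ⟨2 | 1 2⟩
  {6,11}:  v_{6} + v_{11} = 2·v_{2} + v_{4} ; sig = ⟨2 | 1 2⟩
  {7,9}:  v_{7} + v_{9} = 2·v_{8} + v_{11} ; sig = ⟨2 | 1 2⟩
  {6,7}:  v_{6} + v_{7} = 3·v_{2} + v_{4} ; sig = ⟨2 | 1 3⟩
  {2,9}:  v_{2} + v_{9} = 2·v_{8} ; sig = ⟨2 | 2⟩
  {3,5,11}:  v_{3} + v_{5} + v_{11} = 0 ; sig = ⟨3 | 0⟩
  {5,8,11}:  v_{5} + v_{8} + v_{11} = v_{2} ; sig = ⟨3 | 1⟩
  {5,9,11}:  v_{5} + v_{9} + v_{11} = v_{8} ; sig = ⟨3 | 1⟩
  {5,7,8}:  v_{5} + v_{7} + v_{8} = 2·v_{2} ; sig = ⟨3 | 2⟩
  {2,4,5,8}:  v_{2} + v_{4} + v_{5} + v_{8} = v_{6} ; sig = ⟨4 | 1⟩

Sorted signature multiset PRS(X):
{ ⟨2 | 0⟩ ×2,  ⟨2 | 1⟩ ×4,  ⟨2 | 1 1⟩ ×2,  ⟨2 | 1 1 1⟩ ×2,  ⟨2 | 1 1 2⟩,  ⟨2 | 1 1 3⟩,  ⟨2 | 1 2⟩ ×3,  ⟨2 | 1 3⟩,  ⟨2 | 2⟩,  ⟨3 | 0⟩,  ⟨3 | 1⟩ ×2,  ⟨3 | 2⟩,  ⟨4 | 1⟩ }


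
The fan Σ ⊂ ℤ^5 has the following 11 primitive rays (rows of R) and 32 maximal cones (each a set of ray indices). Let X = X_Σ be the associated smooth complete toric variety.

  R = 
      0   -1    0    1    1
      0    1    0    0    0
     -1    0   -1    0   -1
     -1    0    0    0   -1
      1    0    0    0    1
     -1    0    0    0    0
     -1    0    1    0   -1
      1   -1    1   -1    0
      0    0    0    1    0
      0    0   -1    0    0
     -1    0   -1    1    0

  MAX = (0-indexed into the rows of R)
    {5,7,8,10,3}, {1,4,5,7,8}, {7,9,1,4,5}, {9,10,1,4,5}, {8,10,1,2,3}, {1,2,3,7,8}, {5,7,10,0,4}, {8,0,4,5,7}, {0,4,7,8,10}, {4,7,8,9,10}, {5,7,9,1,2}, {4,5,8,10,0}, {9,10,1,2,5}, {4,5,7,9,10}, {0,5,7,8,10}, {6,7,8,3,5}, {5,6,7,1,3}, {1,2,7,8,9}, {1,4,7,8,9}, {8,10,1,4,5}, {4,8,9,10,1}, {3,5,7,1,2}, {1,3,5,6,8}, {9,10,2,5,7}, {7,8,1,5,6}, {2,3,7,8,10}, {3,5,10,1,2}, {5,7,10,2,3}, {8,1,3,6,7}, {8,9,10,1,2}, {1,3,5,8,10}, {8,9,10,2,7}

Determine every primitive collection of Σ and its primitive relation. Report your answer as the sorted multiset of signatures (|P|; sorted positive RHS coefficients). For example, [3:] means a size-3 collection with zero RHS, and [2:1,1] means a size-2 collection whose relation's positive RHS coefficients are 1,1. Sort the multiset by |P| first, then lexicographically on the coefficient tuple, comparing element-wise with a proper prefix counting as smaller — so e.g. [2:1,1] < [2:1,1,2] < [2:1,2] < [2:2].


17 collections generate NE(X_Σ); each relation:

  P={3,4}:  v_{3} + v_{4} = 0  ⟹  sig = [2:]
  P={2,4}:  v_{2} + v_{4} = v_{9}  ⟹  sig = [2:1]
  P={3,9}:  v_{3} + v_{9} = v_{2}  ⟹  sig = [2:1]
  P={6,9}:  v_{6} + v_{9} = v_{3}  ⟹  sig = [2:1]
  P={0,1}:  v_{0} + v_{1} = v_{4} + v_{5} + v_{8}  ⟹  sig = [2:1,1,1]
  P={6,10}:  v_{6} + v_{10} = v_{3} + v_{5} + v_{8}  ⟹  sig = [2:1,1,1]
  P={0,3}:  v_{0} + v_{3} = v_{5} + v_{7} + v_{8} + v_{10}  ⟹  sig = [2:1,1,1,1]
  P={4,6}:  v_{4} + v_{6} = v_{1} + v_{5} + v_{7} + v_{8}  ⟹  sig = [2:1,1,1,1]
  P={0,9}:  v_{0} + v_{9} = v_{4} + v_{7} + 2·v_{10}  ⟹  sig = [2:1,1,2]
  P={0,2}:  v_{0} + v_{2} = v_{7} + 2·v_{10}  ⟹  sig = [2:1,2]
  P={0,6}:  v_{0} + v_{6} = 2·v_{5} + v_{7} + 2·v_{8}  ⟹  sig = [2:1,2,2]
  P={2,6}:  v_{2} + v_{6} = 2·v_{3}  ⟹  sig = [2:2]
  P={1,7,10}:  v_{1} + v_{7} + v_{10} = 0  ⟹  sig = [3:]
  P={5,8,9}:  v_{5} + v_{8} + v_{9} = v_{10}  ⟹  sig = [3:1]
  P={2,5,8}:  v_{2} + v_{5} + v_{8} = v_{3} + v_{10}  ⟹  sig = [3:1,1]
  P={1,3,5,7,8}:  v_{1} + v_{3} + v_{5} + v_{7} + v_{8} = v_{6}  ⟹  sig = [5:1]
  P={4,5,7,8,10}:  v_{4} + v_{5} + v_{7} + v_{8} + v_{10} = v_{0}  ⟹  sig = [5:1]

Signatures (|P|; sorted positive RHS coefficients), sorted:
    |P|=2: 12 collections, coeffs (), (1), (1), (1), (1,1,1), (1,1,1), (1,1,1,1), (1,1,1,1), (1,1,2), (1,2), (1,2,2), (2)
    |P|=3: 3 collections, coeffs (), (1), (1,1)
    |P|=5: 2 collections, coeffs (1), (1)


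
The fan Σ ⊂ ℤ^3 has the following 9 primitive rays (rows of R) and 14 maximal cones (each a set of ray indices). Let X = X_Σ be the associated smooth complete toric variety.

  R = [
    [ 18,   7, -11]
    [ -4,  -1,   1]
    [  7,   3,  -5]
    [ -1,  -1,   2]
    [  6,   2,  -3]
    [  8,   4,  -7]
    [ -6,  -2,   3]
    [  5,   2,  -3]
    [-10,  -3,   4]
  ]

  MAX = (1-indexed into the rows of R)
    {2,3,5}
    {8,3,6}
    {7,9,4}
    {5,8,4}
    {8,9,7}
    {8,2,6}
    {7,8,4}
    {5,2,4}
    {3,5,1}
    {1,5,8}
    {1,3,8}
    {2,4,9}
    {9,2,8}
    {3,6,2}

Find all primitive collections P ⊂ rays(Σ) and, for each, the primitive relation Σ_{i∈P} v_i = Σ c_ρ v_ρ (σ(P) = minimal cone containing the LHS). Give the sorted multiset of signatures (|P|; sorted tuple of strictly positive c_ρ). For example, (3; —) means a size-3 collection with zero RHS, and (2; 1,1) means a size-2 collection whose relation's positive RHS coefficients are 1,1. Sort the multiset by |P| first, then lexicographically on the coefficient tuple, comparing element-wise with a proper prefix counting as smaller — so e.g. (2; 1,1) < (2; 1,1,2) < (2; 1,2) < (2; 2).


Primitive collections (20):

  • {5,7}:  v_{5} + v_{7} = 0  so sig = (2; —)
  • {1,9}:  v_{1} + v_{9} = v_{6}  so sig = (2; 1)
  • {2,7}:  v_{2} + v_{7} = v_{9}  so sig = (2; 1)
  • {3,4}:  v_{3} + v_{4} = v_{5}  so sig = (2; 1)
  • {4,6}:  v_{4} + v_{6} = v_{3}  so sig = (2; 1)
  • {5,9}:  v_{5} + v_{9} = v_{2}  so sig = (2; 1)
  • {1,7}:  v_{1} + v_{7} = v_{3} + v_{8}  so sig = (2; 1,1)
  • {3,7}:  v_{3} + v_{7} = v_{2} + v_{8}  so sig = (2; 1,1)
  • {1,4}:  v_{1} + v_{4} = 2·v_{5} + v_{8}  so sig = (2; 1,2)
  • {3,9}:  v_{3} + v_{9} = 2·v_{2} + v_{8}  so sig = (2; 1,2)
  • {1,6}:  v_{1} + v_{6} = 3·v_{3} + v_{8}  so sig = (2; 1,3)
  • {1,2}:  v_{1} + v_{2} = 2·v_{3}  so sig = (2; 2)
  • {5,6}:  v_{5} + v_{6} = 2·v_{3}  so sig = (2; 2)
  • {6,7}:  v_{6} + v_{7} = 2·v_{2} + 2·v_{8}  so sig = (2; 2,2)
  • {6,9}:  v_{6} + v_{9} = 3·v_{2} + 2·v_{8}  so sig = (2; 2,3)
  • {2,4,8}:  v_{2} + v_{4} + v_{8} = 0  so sig = (3; —)
  • {2,3,8}:  v_{2} + v_{3} + v_{8} = v_{6}  so sig = (3; 1)
  • {2,5,8}:  v_{2} + v_{5} + v_{8} = v_{3}  so sig = (3; 1)
  • {3,5,8}:  v_{3} + v_{5} + v_{8} = v_{1}  so sig = (3; 1)
  • {4,8,9}:  v_{4} + v_{8} + v_{9} = v_{7}  so sig = (3; 1)

Sorted signature multiset PRS(X):
    |P|=2: 15 collections, coeffs (), (1), (1), (1), (1), (1), (1,1), (1,1), (1,2), (1,2), (1,3), (2), (2), (2,2), (2,3)
    |P|=3: 5 collections, coeffs (), (1), (1), (1), (1)


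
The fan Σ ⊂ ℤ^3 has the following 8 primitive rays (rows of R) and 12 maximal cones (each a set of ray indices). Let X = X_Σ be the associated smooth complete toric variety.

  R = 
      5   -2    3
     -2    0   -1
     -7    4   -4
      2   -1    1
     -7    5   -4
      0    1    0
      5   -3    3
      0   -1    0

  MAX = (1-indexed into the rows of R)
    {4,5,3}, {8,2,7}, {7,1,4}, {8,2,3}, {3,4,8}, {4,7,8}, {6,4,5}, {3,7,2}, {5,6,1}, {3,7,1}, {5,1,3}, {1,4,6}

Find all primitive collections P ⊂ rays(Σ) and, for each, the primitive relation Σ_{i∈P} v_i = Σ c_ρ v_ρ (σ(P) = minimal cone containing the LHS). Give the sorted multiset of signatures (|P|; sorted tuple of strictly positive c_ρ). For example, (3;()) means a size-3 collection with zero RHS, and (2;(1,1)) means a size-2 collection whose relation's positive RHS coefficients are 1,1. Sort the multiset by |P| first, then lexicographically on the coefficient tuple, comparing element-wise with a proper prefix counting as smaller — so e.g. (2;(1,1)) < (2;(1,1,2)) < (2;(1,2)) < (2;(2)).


Δ(Σ) — 8 vertices, 14 min non-faces:

  • {6,8}:  v_{6} + v_{8} = 0  ⟹  sig = (2;())
  • {1,8}:  v_{1} + v_{8} = v_{7}  ⟹  sig = (2;(1))
  • {2,4}:  v_{2} + v_{4} = v_{8}  ⟹  sig = (2;(1))
  • {3,6}:  v_{3} + v_{6} = v_{5}  ⟹  sig = (2;(1))
  • {5,8}:  v_{5} + v_{8} = v_{3}  ⟹  sig = (2;(1))
  • {6,7}:  v_{6} + v_{7} = v_{1}  ⟹  sig = (2;(1))
  • {2,6}:  v_{2} + v_{6} = v_{3} + v_{7}  ⟹  sig = (2;(1,1))
  • {5,7}:  v_{5} + v_{7} = v_{1} + v_{3}  ⟹  sig = (2;(1,1))
  • {1,2}:  v_{1} + v_{2} = v_{3} + 2·v_{7}  ⟹  sig = (2;(1,2))
  • {2,5}:  v_{2} + v_{5} = 2·v_{3} + v_{7}  ⟹  sig = (2;(1,2))
  • {3,4,7}:  v_{3} + v_{4} + v_{7} = 0  ⟹  sig = (3;())
  • {1,3,4}:  v_{1} + v_{3} + v_{4} = v_{6}  ⟹  sig = (3;(1))
  • {3,7,8}:  v_{3} + v_{7} + v_{8} = v_{2}  ⟹  sig = (3;(1))
  • {1,4,5}:  v_{1} + v_{4} + v_{5} = 2·v_{6}  ⟹  sig = (3;(2))

Hence PRS(X_Σ) =
    |P|=2: 10 collections, coeffs (), (1), (1), (1), (1), (1), (1,1), (1,1), (1,2), (1,2)
    |P|=3: 4 collections, coeffs (), (1), (1), (2)


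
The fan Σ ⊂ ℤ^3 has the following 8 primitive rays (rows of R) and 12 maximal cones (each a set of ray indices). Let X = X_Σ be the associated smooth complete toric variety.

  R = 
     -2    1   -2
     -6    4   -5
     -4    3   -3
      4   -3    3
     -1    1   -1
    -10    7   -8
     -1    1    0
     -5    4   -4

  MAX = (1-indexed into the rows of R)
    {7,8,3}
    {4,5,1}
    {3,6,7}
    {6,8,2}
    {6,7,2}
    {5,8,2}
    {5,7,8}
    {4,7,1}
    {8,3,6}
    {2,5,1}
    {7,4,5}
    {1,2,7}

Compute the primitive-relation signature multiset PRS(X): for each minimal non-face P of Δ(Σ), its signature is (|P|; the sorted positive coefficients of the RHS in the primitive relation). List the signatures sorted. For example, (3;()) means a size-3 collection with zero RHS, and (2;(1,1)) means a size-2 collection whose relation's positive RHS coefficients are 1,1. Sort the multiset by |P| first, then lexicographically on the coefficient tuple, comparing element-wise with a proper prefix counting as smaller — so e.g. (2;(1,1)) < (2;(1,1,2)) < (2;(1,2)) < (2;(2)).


14 collections generate NE(X_Σ); each relation:

  P = {3,4}:  v_{3} + v_{4} = 0 — sig = (2;())
  P = {1,3}:  v_{1} + v_{3} = v_{2} — sig = (2;(1))
  P = {2,3}:  v_{2} + v_{3} = v_{6} — sig = (2;(1))
  P = {2,4}:  v_{2} + v_{4} = v_{1} — sig = (2;(1))
  P = {3,5}:  v_{3} + v_{5} = v_{8} — sig = (2;(1))
  P = {4,6}:  v_{4} + v_{6} = v_{2} — sig = (2;(1))
  P = {4,8}:  v_{4} + v_{8} = v_{5} — sig = (2;(1))
  P = {1,8}:  v_{1} + v_{8} = v_{2} + v_{5} — sig = (2;(1,1))
  P = {5,6}:  v_{5} + v_{6} = v_{2} + v_{8} — sig = (2;(1,1))
  P = {1,6}:  v_{1} + v_{6} = 2·v_{2} — sig = (2;(2))
  P = {1,5,7}:  v_{1} + v_{5} + v_{7} = v_{3} — sig = (3;(1))
  P = {2,5,7}:  v_{2} + v_{5} + v_{7} = 2·v_{3} — sig = (3;(2))
  P = {2,7,8}:  v_{2} + v_{7} + v_{8} = 3·v_{3} — sig = (3;(3))
  P = {6,7,8}:  v_{6} + v_{7} + v_{8} = 4·v_{3} — sig = (3;(4))

Signatures (|P|; sorted positive RHS coefficients), sorted:
[(2;()), (2;(1)), (2;(1)), (2;(1)), (2;(1)), (2;(1)), (2;(1)), (2;(1,1)), (2;(1,1)), (2;(2)), (3;(1)), (3;(2)), (3;(3)), (3;(4))]


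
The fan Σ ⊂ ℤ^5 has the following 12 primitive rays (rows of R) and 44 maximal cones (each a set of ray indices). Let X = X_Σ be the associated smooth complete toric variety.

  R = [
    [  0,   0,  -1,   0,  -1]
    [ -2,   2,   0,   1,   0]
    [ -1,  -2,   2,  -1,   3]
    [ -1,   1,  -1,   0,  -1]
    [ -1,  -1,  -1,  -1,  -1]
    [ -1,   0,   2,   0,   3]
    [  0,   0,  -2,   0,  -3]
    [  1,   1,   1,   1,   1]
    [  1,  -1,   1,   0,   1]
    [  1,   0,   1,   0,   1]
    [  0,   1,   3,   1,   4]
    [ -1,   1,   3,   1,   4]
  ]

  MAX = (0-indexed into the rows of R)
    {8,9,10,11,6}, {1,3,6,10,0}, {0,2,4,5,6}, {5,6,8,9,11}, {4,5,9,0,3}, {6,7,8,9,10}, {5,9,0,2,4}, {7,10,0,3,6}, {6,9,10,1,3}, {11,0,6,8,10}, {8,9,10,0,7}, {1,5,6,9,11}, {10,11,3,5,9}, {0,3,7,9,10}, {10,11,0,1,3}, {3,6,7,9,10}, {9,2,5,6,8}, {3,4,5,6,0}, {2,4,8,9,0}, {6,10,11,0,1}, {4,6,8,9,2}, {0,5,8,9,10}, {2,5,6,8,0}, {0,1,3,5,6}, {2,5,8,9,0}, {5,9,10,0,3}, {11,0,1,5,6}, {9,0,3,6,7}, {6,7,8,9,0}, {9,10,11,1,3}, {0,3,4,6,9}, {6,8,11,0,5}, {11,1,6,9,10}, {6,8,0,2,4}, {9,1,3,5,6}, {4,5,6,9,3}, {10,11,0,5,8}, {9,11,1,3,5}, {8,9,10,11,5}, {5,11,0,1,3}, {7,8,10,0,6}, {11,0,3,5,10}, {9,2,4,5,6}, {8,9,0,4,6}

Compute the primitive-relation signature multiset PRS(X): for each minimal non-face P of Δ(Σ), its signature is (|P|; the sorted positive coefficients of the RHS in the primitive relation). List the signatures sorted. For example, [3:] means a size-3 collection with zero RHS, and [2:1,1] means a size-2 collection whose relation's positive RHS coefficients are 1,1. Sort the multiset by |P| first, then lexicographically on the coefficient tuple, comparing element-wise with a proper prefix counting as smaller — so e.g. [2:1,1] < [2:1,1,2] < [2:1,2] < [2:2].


Minimal non-faces — 23 found among 12 rays, 44 max cones:

  P={3,8}:  v_{3} + v_{8} = 0  ⟹  sig = [2:]
  P={4,7}:  v_{4} + v_{7} = 0  ⟹  sig = [2:]
  P={4,10}:  v_{4} + v_{10} = v_{5}  ⟹  sig = [2:1]
  P={5,7}:  v_{5} + v_{7} = v_{10}  ⟹  sig = [2:1]
  P={1,8}:  v_{1} + v_{8} = v_{6} + v_{11}  ⟹  sig = [2:1,1]
  P={2,3}:  v_{2} + v_{3} = v_{4} + v_{5}  ⟹  sig = [2:1,1]
  P={2,7}:  v_{2} + v_{7} = v_{5} + v_{8}  ⟹  sig = [2:1,1]
  P={2,11}:  v_{2} + v_{11} = 3·v_{5} + v_{6} + v_{8}  ⟹  sig = [2:1,1,3]
  P={2,10}:  v_{2} + v_{10} = 2·v_{5} + v_{8}  ⟹  sig = [2:1,2]
  P={4,11}:  v_{4} + v_{11} = 2·v_{5} + v_{6}  ⟹  sig = [2:1,2]
  P={7,11}:  v_{7} + v_{11} = v_{6} + 2·v_{10}  ⟹  sig = [2:1,2]
  P={1,4}:  v_{1} + v_{4} = v_{3} + 2·v_{5} + 2·v_{6}  ⟹  sig = [2:1,2,2]
  P={1,7}:  v_{1} + v_{7} = v_{3} + 2·v_{6} + 2·v_{10}  ⟹  sig = [2:1,2,2]
  P={1,2}:  v_{1} + v_{2} = 3·v_{5} + 2·v_{6}  ⟹  sig = [2:2,3]
  P={0,9,11}:  v_{0} + v_{9} + v_{11} = v_{10}  ⟹  sig = [3:1]
  P={3,6,11}:  v_{3} + v_{6} + v_{11} = v_{1}  ⟹  sig = [3:1]
  P={4,5,8}:  v_{4} + v_{5} + v_{8} = v_{2}  ⟹  sig = [3:1]
  P={5,6,10}:  v_{5} + v_{6} + v_{10} = v_{11}  ⟹  sig = [3:1]
  P={0,1,9}:  v_{0} + v_{1} + v_{9} = v_{3} + v_{6} + v_{10}  ⟹  sig = [3:1,1,1]
  P={1,5,10}:  v_{1} + v_{5} + v_{10} = v_{3} + 2·v_{11}  ⟹  sig = [3:1,2]
  P={0,5,6,9}:  v_{0} + v_{5} + v_{6} + v_{9} = 0  ⟹  sig = [4:]
  P={0,6,9,10}:  v_{0} + v_{6} + v_{9} + v_{10} = v_{7}  ⟹  sig = [4:1]
  P={0,2,6,9}:  v_{0} + v_{2} + v_{6} + v_{9} = v_{4} + v_{8}  ⟹  sig = [4:1,1]

Signatures (|P|; sorted positive RHS coefficients), sorted:
[[2:], [2:], [2:1], [2:1], [2:1,1], [2:1,1], [2:1,1], [2:1,1,3], [2:1,2], [2:1,2], [2:1,2], [2:1,2,2], [2:1,2,2], [2:2,3], [3:1], [3:1], [3:1], [3:1], [3:1,1,1], [3:1,2], [4:], [4:1], [4:1,1]]


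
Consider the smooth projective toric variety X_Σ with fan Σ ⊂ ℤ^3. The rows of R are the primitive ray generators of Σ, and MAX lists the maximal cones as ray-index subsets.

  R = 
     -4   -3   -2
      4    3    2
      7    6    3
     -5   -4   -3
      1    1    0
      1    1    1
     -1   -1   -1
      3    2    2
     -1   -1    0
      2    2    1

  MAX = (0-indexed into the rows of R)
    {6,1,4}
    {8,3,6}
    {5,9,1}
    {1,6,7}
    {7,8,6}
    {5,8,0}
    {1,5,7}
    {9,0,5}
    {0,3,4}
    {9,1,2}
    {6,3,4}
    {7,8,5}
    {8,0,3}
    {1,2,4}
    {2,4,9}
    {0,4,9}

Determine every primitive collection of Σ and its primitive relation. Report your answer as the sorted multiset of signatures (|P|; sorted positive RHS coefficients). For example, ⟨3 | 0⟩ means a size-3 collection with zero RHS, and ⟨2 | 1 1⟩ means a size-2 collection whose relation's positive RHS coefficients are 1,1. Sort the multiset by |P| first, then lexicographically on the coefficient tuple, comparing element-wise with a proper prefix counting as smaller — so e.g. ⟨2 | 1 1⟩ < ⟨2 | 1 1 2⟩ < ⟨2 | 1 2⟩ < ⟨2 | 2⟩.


Δ(Σ) — 10 vertices, 22 min non-faces:

  P = {0,1}:  v_{0} + v_{1} = 0  so sig = ⟨2 | 0⟩
  P = {4,8}:  v_{4} + v_{8} = 0  so sig = ⟨2 | 0⟩
  P = {5,6}:  v_{5} + v_{6} = 0  so sig = ⟨2 | 0⟩
  P = {0,6}:  v_{0} + v_{6} = v_{3}  so sig = ⟨2 | 1⟩
  P = {0,7}:  v_{0} + v_{7} = v_{8}  so sig = ⟨2 | 1⟩
  P = {1,3}:  v_{1} + v_{3} = v_{6}  so sig = ⟨2 | 1⟩
  P = {1,8}:  v_{1} + v_{8} = v_{7}  so sig = ⟨2 | 1⟩
  P = {3,5}:  v_{3} + v_{5} = v_{0}  so sig = ⟨2 | 1⟩
  P = {4,5}:  v_{4} + v_{5} = v_{9}  so sig = ⟨2 | 1⟩
  P = {4,7}:  v_{4} + v_{7} = v_{1}  so sig = ⟨2 | 1⟩
  P = {6,9}:  v_{6} + v_{9} = v_{4}  so sig = ⟨2 | 1⟩
  P = {8,9}:  v_{8} + v_{9} = v_{5}  so sig = ⟨2 | 1⟩
  P = {0,2}:  v_{0} + v_{2} = v_{4} + v_{9}  so sig = ⟨2 | 1 1⟩
  P = {2,8}:  v_{2} + v_{8} = v_{1} + v_{9}  so sig = ⟨2 | 1 1⟩
  P = {3,7}:  v_{3} + v_{7} = v_{6} + v_{8}  so sig = ⟨2 | 1 1⟩
  P = {3,9}:  v_{3} + v_{9} = v_{0} + v_{4}  so sig = ⟨2 | 1 1⟩
  P = {7,9}:  v_{7} + v_{9} = v_{1} + v_{5}  so sig = ⟨2 | 1 1⟩
  P = {2,5}:  v_{2} + v_{5} = v_{1} + 2·v_{9}  so sig = ⟨2 | 1 2⟩
  P = {2,6}:  v_{2} + v_{6} = v_{1} + 2·v_{4}  so sig = ⟨2 | 1 2⟩
  P = {2,7}:  v_{2} + v_{7} = 2·v_{1} + v_{9}  so sig = ⟨2 | 1 2⟩
  P = {2,3}:  v_{2} + v_{3} = 2·v_{4}  so sig = ⟨2 | 2⟩
  P = {1,4,9}:  v_{1} + v_{4} + v_{9} = v_{2}  so sig = ⟨3 | 1⟩

Signatures (|P|; sorted positive RHS coefficients), sorted:
    ⟨2 | 0⟩
    ⟨2 | 0⟩
    ⟨2 | 0⟩
    ⟨2 | 1⟩
    ⟨2 | 1⟩
    ⟨2 | 1⟩
    ⟨2 | 1⟩
    ⟨2 | 1⟩
    ⟨2 | 1⟩
    ⟨2 | 1⟩
    ⟨2 | 1⟩
    ⟨2 | 1⟩
    ⟨2 | 1 1⟩
    ⟨2 | 1 1⟩
    ⟨2 | 1 1⟩
    ⟨2 | 1 1⟩
    ⟨2 | 1 1⟩
    ⟨2 | 1 2⟩
    ⟨2 | 1 2⟩
    ⟨2 | 1 2⟩
    ⟨2 | 2⟩
    ⟨3 | 1⟩


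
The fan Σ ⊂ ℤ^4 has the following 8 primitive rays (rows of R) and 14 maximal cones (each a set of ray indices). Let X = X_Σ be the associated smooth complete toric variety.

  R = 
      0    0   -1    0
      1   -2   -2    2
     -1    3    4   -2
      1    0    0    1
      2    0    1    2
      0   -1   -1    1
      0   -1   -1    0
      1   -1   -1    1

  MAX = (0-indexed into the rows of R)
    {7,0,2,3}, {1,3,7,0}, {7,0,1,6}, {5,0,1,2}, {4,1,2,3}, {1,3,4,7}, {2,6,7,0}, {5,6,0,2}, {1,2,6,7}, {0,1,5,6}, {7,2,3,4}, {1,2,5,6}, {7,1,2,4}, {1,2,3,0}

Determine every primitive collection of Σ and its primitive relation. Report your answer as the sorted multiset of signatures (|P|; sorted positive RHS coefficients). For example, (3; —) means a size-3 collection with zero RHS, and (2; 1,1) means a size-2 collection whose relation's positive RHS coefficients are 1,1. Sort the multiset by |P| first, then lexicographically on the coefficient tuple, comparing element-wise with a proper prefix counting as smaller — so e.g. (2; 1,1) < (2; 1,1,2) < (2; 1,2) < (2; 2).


Δ(Σ) — 8 vertices, 9 min non-faces:

  • {3,6}:  v_{3} + v_{6} = v_{7}  ⇒ sig = (2; 1)
  • {5,7}:  v_{5} + v_{7} = v_{1}  ⇒ sig = (2; 1)
  • {3,5}:  v_{3} + v_{5} = v_{0} + 2·v_{1} + v_{2}  ⇒ sig = (2; 1,1,2)
  • {4,5}:  v_{4} + v_{5} = 2·v_{1} + v_{2} + v_{3}  ⇒ sig = (2; 1,1,2)
  • {4,6}:  v_{4} + v_{6} = v_{1} + v_{2} + 2·v_{7}  ⇒ sig = (2; 1,1,2)
  • {0,4}:  v_{0} + v_{4} = 2·v_{3}  ⇒ sig = (2; 2)
  • {0,1,2,6}:  v_{0} + v_{1} + v_{2} + v_{6} = 0  ⇒ sig = (4; —)
  • {0,1,2,7}:  v_{0} + v_{1} + v_{2} + v_{7} = v_{3}  ⇒ sig = (4; 1)
  • {1,2,3,7}:  v_{1} + v_{2} + v_{3} + v_{7} = v_{4}  ⇒ sig = (4; 1)

Signatures (|P|; sorted positive RHS coefficients), sorted:
    (2; 1)
    (2; 1)
    (2; 1,1,2)
    (2; 1,1,2)
    (2; 1,1,2)
    (2; 2)
    (4; —)
    (4; 1)
    (4; 1)


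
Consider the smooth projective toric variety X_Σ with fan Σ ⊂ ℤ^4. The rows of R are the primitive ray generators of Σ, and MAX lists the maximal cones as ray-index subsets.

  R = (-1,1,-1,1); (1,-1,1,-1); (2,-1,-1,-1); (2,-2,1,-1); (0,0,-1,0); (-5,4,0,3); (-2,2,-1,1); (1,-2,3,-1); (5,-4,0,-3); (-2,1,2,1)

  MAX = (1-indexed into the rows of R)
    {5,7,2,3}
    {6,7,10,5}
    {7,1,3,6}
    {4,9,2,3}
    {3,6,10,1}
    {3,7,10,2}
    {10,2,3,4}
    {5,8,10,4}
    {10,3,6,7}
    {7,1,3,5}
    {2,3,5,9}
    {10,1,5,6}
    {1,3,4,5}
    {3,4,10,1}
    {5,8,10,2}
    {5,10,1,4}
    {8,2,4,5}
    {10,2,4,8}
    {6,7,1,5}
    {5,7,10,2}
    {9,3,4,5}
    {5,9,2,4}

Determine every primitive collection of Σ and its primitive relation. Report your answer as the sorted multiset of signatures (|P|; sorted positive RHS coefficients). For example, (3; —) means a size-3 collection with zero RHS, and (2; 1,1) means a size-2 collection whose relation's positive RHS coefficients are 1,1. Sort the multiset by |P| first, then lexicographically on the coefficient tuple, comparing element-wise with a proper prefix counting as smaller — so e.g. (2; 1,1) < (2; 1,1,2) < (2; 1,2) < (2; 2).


|primitive collections| = 18. Relations:

  P={1,2}:  v_{1} + v_{2} = 0  →  sig = (2; —)
  P={4,7}:  v_{4} + v_{7} = 0  →  sig = (2; —)
  P={6,9}:  v_{6} + v_{9} = 0  →  sig = (2; —)
  P={2,6}:  v_{2} + v_{6} = v_{7} + v_{10}  →  sig = (2; 1,1)
  P={3,8}:  v_{3} + v_{8} = v_{2} + v_{4}  →  sig = (2; 1,1)
  P={4,6}:  v_{4} + v_{6} = v_{1} + v_{10}  →  sig = (2; 1,1)
  P={9,10}:  v_{9} + v_{10} = v_{2} + v_{4}  →  sig = (2; 1,1)
  P={1,8}:  v_{1} + v_{8} = v_{4} + v_{5} + v_{10}  →  sig = (2; 1,1,1)
  P={1,9}:  v_{1} + v_{9} = v_{3} + v_{4} + v_{5}  →  sig = (2; 1,1,1)
  P={7,8}:  v_{7} + v_{8} = v_{2} + v_{5} + v_{10}  →  sig = (2; 1,1,1)
  P={7,9}:  v_{7} + v_{9} = v_{2} + v_{3} + v_{5}  →  sig = (2; 1,1,1)
  P={6,8}:  v_{6} + v_{8} = v_{5} + 2·v_{10}  →  sig = (2; 1,2)
  P={8,9}:  v_{8} + v_{9} = 2·v_{2} + 2·v_{4} + v_{5}  →  sig = (2; 1,2,2)
  P={3,5,10}:  v_{3} + v_{5} + v_{10} = 0  →  sig = (3; —)
  P={1,7,10}:  v_{1} + v_{7} + v_{10} = v_{6}  →  sig = (3; 1)
  P={3,5,6}:  v_{3} + v_{5} + v_{6} = v_{1} + v_{7}  →  sig = (3; 1,1)
  P={2,3,4,5}:  v_{2} + v_{3} + v_{4} + v_{5} = v_{9}  →  sig = (4; 1)
  P={2,4,5,10}:  v_{2} + v_{4} + v_{5} + v_{10} = v_{8}  →  sig = (4; 1)

Hence PRS(X_Σ) =
    (2; —)
    (2; —)
    (2; —)
    (2; 1,1)
    (2; 1,1)
    (2; 1,1)
    (2; 1,1)
    (2; 1,1,1)
    (2; 1,1,1)
    (2; 1,1,1)
    (2; 1,1,1)
    (2; 1,2)
    (2; 1,2,2)
    (3; —)
    (3; 1)
    (3; 1,1)
    (4; 1)
    (4; 1)
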